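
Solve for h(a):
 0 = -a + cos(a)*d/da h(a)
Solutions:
 h(a) = C1 + Integral(a/cos(a), a)


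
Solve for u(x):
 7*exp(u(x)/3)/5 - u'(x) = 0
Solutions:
 u(x) = 3*log(-1/(C1 + 7*x)) + 3*log(15)


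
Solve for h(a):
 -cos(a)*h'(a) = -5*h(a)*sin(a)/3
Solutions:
 h(a) = C1/cos(a)^(5/3)


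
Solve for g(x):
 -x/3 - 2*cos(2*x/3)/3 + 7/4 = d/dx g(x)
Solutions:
 g(x) = C1 - x^2/6 + 7*x/4 - sin(2*x/3)


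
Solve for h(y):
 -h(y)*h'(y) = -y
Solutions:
 h(y) = -sqrt(C1 + y^2)
 h(y) = sqrt(C1 + y^2)


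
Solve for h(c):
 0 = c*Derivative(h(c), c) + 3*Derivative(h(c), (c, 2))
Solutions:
 h(c) = C1 + C2*erf(sqrt(6)*c/6)


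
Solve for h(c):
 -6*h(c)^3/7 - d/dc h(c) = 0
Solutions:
 h(c) = -sqrt(14)*sqrt(-1/(C1 - 6*c))/2
 h(c) = sqrt(14)*sqrt(-1/(C1 - 6*c))/2


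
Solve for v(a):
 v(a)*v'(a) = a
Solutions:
 v(a) = -sqrt(C1 + a^2)
 v(a) = sqrt(C1 + a^2)


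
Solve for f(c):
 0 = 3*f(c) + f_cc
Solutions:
 f(c) = C1*sin(sqrt(3)*c) + C2*cos(sqrt(3)*c)


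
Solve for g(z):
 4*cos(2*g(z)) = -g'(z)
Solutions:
 g(z) = -asin((C1 + exp(16*z))/(C1 - exp(16*z)))/2 + pi/2
 g(z) = asin((C1 + exp(16*z))/(C1 - exp(16*z)))/2


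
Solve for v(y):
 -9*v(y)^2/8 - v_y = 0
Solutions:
 v(y) = 8/(C1 + 9*y)


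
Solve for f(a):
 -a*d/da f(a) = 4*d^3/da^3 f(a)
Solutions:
 f(a) = C1 + Integral(C2*airyai(-2^(1/3)*a/2) + C3*airybi(-2^(1/3)*a/2), a)


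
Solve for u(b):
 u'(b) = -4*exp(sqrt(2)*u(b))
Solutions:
 u(b) = sqrt(2)*(2*log(1/(C1 + 4*b)) - log(2))/4


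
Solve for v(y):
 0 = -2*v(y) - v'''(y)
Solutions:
 v(y) = C3*exp(-2^(1/3)*y) + (C1*sin(2^(1/3)*sqrt(3)*y/2) + C2*cos(2^(1/3)*sqrt(3)*y/2))*exp(2^(1/3)*y/2)


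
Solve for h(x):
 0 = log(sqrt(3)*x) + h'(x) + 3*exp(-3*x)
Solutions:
 h(x) = C1 - x*log(x) + x*(1 - log(3)/2) + exp(-3*x)


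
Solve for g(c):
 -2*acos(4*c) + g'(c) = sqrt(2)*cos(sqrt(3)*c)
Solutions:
 g(c) = C1 + 2*c*acos(4*c) - sqrt(1 - 16*c^2)/2 + sqrt(6)*sin(sqrt(3)*c)/3


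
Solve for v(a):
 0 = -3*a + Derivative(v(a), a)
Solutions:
 v(a) = C1 + 3*a^2/2


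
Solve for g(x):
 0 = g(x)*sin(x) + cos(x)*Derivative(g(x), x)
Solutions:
 g(x) = C1*cos(x)


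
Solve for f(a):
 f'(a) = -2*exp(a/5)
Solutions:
 f(a) = C1 - 10*exp(a/5)


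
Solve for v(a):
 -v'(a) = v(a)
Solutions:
 v(a) = C1*exp(-a)


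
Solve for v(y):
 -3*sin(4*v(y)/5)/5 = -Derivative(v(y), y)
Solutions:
 -3*y/5 + 5*log(cos(4*v(y)/5) - 1)/8 - 5*log(cos(4*v(y)/5) + 1)/8 = C1


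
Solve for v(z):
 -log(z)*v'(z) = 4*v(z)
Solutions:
 v(z) = C1*exp(-4*li(z))


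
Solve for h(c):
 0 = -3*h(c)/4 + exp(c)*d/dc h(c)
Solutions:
 h(c) = C1*exp(-3*exp(-c)/4)


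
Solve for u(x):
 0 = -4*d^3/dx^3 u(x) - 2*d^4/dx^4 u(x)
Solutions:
 u(x) = C1 + C2*x + C3*x^2 + C4*exp(-2*x)


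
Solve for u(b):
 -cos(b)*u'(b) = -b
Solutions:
 u(b) = C1 + Integral(b/cos(b), b)


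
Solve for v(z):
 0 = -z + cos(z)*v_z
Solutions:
 v(z) = C1 + Integral(z/cos(z), z)


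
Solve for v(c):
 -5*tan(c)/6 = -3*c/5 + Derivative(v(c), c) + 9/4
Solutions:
 v(c) = C1 + 3*c^2/10 - 9*c/4 + 5*log(cos(c))/6


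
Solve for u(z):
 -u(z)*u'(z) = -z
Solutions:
 u(z) = -sqrt(C1 + z^2)
 u(z) = sqrt(C1 + z^2)


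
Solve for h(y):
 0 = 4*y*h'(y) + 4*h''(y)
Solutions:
 h(y) = C1 + C2*erf(sqrt(2)*y/2)


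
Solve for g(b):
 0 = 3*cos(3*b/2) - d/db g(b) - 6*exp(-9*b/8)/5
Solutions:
 g(b) = C1 + 2*sin(3*b/2) + 16*exp(-9*b/8)/15


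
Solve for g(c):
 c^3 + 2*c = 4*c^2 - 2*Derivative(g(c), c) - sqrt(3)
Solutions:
 g(c) = C1 - c^4/8 + 2*c^3/3 - c^2/2 - sqrt(3)*c/2


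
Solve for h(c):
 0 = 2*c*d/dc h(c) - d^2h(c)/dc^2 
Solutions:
 h(c) = C1 + C2*erfi(c)


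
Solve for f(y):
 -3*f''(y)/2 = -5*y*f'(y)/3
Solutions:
 f(y) = C1 + C2*erfi(sqrt(5)*y/3)


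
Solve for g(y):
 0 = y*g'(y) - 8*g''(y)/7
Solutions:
 g(y) = C1 + C2*erfi(sqrt(7)*y/4)


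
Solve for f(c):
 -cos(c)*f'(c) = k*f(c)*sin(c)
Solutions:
 f(c) = C1*exp(k*log(cos(c)))


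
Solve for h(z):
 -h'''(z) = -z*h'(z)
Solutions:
 h(z) = C1 + Integral(C2*airyai(z) + C3*airybi(z), z)


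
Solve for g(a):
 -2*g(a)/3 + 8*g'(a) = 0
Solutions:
 g(a) = C1*exp(a/12)


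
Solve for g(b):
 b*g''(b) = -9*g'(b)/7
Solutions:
 g(b) = C1 + C2/b^(2/7)


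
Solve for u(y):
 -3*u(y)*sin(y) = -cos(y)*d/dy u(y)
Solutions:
 u(y) = C1/cos(y)^3


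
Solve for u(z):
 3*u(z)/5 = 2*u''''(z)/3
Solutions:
 u(z) = C1*exp(-10^(3/4)*sqrt(3)*z/10) + C2*exp(10^(3/4)*sqrt(3)*z/10) + C3*sin(10^(3/4)*sqrt(3)*z/10) + C4*cos(10^(3/4)*sqrt(3)*z/10)


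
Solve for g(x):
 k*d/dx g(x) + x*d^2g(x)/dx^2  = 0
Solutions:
 g(x) = C1 + x^(1 - re(k))*(C2*sin(log(x)*Abs(im(k))) + C3*cos(log(x)*im(k)))


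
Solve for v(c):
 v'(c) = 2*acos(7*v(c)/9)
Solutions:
 Integral(1/acos(7*_y/9), (_y, v(c))) = C1 + 2*c


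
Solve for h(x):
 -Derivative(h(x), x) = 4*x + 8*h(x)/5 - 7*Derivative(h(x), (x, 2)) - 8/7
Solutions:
 h(x) = C1*exp(x*(5 - sqrt(1145))/70) + C2*exp(x*(5 + sqrt(1145))/70) - 5*x/2 + 255/112


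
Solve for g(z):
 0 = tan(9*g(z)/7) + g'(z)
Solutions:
 g(z) = -7*asin(C1*exp(-9*z/7))/9 + 7*pi/9
 g(z) = 7*asin(C1*exp(-9*z/7))/9


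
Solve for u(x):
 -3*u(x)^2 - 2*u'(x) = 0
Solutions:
 u(x) = 2/(C1 + 3*x)


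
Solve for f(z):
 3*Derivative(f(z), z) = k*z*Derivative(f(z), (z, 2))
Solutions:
 f(z) = C1 + z^(((re(k) + 3)*re(k) + im(k)^2)/(re(k)^2 + im(k)^2))*(C2*sin(3*log(z)*Abs(im(k))/(re(k)^2 + im(k)^2)) + C3*cos(3*log(z)*im(k)/(re(k)^2 + im(k)^2)))


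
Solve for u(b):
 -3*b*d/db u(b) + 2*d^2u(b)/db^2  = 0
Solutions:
 u(b) = C1 + C2*erfi(sqrt(3)*b/2)


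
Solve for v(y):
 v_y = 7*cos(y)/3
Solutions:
 v(y) = C1 + 7*sin(y)/3


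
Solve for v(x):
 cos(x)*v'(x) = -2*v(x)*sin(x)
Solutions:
 v(x) = C1*cos(x)^2


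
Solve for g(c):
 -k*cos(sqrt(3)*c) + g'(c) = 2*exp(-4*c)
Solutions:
 g(c) = C1 + sqrt(3)*k*sin(sqrt(3)*c)/3 - exp(-4*c)/2


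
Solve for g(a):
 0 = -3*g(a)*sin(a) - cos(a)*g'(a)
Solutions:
 g(a) = C1*cos(a)^3


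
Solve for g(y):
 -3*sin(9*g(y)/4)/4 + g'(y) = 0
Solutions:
 -3*y/4 + 2*log(cos(9*g(y)/4) - 1)/9 - 2*log(cos(9*g(y)/4) + 1)/9 = C1


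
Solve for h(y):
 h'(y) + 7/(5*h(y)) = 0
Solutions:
 h(y) = -sqrt(C1 - 70*y)/5
 h(y) = sqrt(C1 - 70*y)/5


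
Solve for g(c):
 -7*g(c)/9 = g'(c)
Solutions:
 g(c) = C1*exp(-7*c/9)


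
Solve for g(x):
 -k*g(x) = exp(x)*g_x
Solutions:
 g(x) = C1*exp(k*exp(-x))


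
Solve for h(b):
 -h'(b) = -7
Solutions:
 h(b) = C1 + 7*b


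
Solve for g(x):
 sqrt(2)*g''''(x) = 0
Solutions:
 g(x) = C1 + C2*x + C3*x^2 + C4*x^3


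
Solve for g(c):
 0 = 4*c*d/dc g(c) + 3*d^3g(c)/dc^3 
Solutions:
 g(c) = C1 + Integral(C2*airyai(-6^(2/3)*c/3) + C3*airybi(-6^(2/3)*c/3), c)


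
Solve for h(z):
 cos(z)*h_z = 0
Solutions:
 h(z) = C1


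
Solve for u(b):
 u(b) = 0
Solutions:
 u(b) = 0


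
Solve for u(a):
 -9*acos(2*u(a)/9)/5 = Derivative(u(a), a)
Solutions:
 Integral(1/acos(2*_y/9), (_y, u(a))) = C1 - 9*a/5


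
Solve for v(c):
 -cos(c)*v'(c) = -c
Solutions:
 v(c) = C1 + Integral(c/cos(c), c)


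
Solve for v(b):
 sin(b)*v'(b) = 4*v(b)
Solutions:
 v(b) = C1*(cos(b)^2 - 2*cos(b) + 1)/(cos(b)^2 + 2*cos(b) + 1)


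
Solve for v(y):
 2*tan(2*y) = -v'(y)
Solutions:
 v(y) = C1 + log(cos(2*y))


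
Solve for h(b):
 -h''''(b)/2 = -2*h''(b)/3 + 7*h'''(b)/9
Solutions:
 h(b) = C1 + C2*b + C3*exp(b*(-7 + sqrt(157))/9) + C4*exp(-b*(7 + sqrt(157))/9)


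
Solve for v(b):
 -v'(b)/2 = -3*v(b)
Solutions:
 v(b) = C1*exp(6*b)


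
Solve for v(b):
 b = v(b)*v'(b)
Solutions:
 v(b) = -sqrt(C1 + b^2)
 v(b) = sqrt(C1 + b^2)


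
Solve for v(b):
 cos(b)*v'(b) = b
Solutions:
 v(b) = C1 + Integral(b/cos(b), b)


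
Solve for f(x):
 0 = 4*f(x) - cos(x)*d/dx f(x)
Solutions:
 f(x) = C1*(sin(x)^2 + 2*sin(x) + 1)/(sin(x)^2 - 2*sin(x) + 1)


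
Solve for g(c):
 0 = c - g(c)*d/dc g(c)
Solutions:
 g(c) = -sqrt(C1 + c^2)
 g(c) = sqrt(C1 + c^2)


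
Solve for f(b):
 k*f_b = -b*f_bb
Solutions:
 f(b) = C1 + b^(1 - re(k))*(C2*sin(log(b)*Abs(im(k))) + C3*cos(log(b)*im(k)))


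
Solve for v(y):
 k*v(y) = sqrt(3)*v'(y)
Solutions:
 v(y) = C1*exp(sqrt(3)*k*y/3)


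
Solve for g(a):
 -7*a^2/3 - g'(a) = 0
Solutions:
 g(a) = C1 - 7*a^3/9


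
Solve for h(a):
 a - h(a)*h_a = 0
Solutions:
 h(a) = -sqrt(C1 + a^2)
 h(a) = sqrt(C1 + a^2)


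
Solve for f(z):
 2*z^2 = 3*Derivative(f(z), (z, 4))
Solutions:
 f(z) = C1 + C2*z + C3*z^2 + C4*z^3 + z^6/540


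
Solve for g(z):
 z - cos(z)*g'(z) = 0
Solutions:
 g(z) = C1 + Integral(z/cos(z), z)


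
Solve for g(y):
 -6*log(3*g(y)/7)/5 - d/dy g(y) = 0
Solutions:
 5*Integral(1/(log(_y) - log(7) + log(3)), (_y, g(y)))/6 = C1 - y


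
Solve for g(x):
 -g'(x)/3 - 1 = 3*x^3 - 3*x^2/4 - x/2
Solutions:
 g(x) = C1 - 9*x^4/4 + 3*x^3/4 + 3*x^2/4 - 3*x


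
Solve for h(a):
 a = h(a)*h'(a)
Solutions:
 h(a) = -sqrt(C1 + a^2)
 h(a) = sqrt(C1 + a^2)


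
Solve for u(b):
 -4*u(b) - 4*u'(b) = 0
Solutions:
 u(b) = C1*exp(-b)


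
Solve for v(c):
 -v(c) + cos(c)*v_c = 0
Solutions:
 v(c) = C1*sqrt(sin(c) + 1)/sqrt(sin(c) - 1)


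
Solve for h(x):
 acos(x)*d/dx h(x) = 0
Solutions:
 h(x) = C1


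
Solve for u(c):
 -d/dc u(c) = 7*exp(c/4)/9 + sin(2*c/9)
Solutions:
 u(c) = C1 - 28*exp(c/4)/9 + 9*cos(2*c/9)/2


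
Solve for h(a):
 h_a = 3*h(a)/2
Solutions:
 h(a) = C1*exp(3*a/2)


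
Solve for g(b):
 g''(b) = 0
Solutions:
 g(b) = C1 + C2*b


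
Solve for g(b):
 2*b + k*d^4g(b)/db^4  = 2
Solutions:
 g(b) = C1 + C2*b + C3*b^2 + C4*b^3 - b^5/(60*k) + b^4/(12*k)


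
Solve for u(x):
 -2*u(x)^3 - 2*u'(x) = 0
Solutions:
 u(x) = -sqrt(2)*sqrt(-1/(C1 - x))/2
 u(x) = sqrt(2)*sqrt(-1/(C1 - x))/2


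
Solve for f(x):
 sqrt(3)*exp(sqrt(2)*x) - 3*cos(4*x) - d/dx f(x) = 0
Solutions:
 f(x) = C1 + sqrt(6)*exp(sqrt(2)*x)/2 - 3*sin(4*x)/4


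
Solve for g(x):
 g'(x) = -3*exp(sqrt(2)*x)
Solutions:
 g(x) = C1 - 3*sqrt(2)*exp(sqrt(2)*x)/2


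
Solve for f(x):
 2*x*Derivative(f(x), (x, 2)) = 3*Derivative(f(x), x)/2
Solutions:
 f(x) = C1 + C2*x^(7/4)


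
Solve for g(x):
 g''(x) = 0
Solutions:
 g(x) = C1 + C2*x


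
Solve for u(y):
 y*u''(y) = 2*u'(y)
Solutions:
 u(y) = C1 + C2*y^3


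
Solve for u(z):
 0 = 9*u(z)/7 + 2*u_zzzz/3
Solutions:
 u(z) = (C1*sin(2^(1/4)*21^(3/4)*z/14) + C2*cos(2^(1/4)*21^(3/4)*z/14))*exp(-2^(1/4)*21^(3/4)*z/14) + (C3*sin(2^(1/4)*21^(3/4)*z/14) + C4*cos(2^(1/4)*21^(3/4)*z/14))*exp(2^(1/4)*21^(3/4)*z/14)


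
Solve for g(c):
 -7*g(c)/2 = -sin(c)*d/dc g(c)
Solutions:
 g(c) = C1*(cos(c) - 1)^(7/4)/(cos(c) + 1)^(7/4)


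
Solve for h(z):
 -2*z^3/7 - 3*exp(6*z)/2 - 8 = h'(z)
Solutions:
 h(z) = C1 - z^4/14 - 8*z - exp(6*z)/4


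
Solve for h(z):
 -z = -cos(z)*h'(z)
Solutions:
 h(z) = C1 + Integral(z/cos(z), z)


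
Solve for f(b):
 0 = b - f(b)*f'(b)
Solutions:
 f(b) = -sqrt(C1 + b^2)
 f(b) = sqrt(C1 + b^2)


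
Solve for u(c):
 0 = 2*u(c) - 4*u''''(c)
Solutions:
 u(c) = C1*exp(-2^(3/4)*c/2) + C2*exp(2^(3/4)*c/2) + C3*sin(2^(3/4)*c/2) + C4*cos(2^(3/4)*c/2)


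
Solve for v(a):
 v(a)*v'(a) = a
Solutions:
 v(a) = -sqrt(C1 + a^2)
 v(a) = sqrt(C1 + a^2)


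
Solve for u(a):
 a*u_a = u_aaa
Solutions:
 u(a) = C1 + Integral(C2*airyai(a) + C3*airybi(a), a)


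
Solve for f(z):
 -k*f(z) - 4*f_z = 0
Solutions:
 f(z) = C1*exp(-k*z/4)


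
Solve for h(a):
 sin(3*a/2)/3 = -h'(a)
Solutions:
 h(a) = C1 + 2*cos(3*a/2)/9


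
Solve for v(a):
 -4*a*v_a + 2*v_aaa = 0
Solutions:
 v(a) = C1 + Integral(C2*airyai(2^(1/3)*a) + C3*airybi(2^(1/3)*a), a)


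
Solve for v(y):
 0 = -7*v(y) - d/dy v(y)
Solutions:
 v(y) = C1*exp(-7*y)


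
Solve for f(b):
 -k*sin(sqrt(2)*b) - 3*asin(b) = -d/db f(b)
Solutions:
 f(b) = C1 + 3*b*asin(b) - sqrt(2)*k*cos(sqrt(2)*b)/2 + 3*sqrt(1 - b^2)


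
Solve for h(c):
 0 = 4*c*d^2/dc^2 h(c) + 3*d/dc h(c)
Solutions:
 h(c) = C1 + C2*c^(1/4)


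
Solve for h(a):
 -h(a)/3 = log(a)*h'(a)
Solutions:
 h(a) = C1*exp(-li(a)/3)


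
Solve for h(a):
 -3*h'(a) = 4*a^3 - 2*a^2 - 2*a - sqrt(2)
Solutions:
 h(a) = C1 - a^4/3 + 2*a^3/9 + a^2/3 + sqrt(2)*a/3


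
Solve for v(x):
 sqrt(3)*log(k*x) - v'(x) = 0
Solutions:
 v(x) = C1 + sqrt(3)*x*log(k*x) - sqrt(3)*x


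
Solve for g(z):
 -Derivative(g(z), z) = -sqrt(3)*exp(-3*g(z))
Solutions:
 g(z) = log(C1 + 3*sqrt(3)*z)/3
 g(z) = log((-3^(1/3) - 3^(5/6)*I)*(C1 + sqrt(3)*z)^(1/3)/2)
 g(z) = log((-3^(1/3) + 3^(5/6)*I)*(C1 + sqrt(3)*z)^(1/3)/2)


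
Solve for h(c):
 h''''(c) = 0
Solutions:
 h(c) = C1 + C2*c + C3*c^2 + C4*c^3


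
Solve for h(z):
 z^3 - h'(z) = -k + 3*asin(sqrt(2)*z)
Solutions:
 h(z) = C1 + k*z + z^4/4 - 3*z*asin(sqrt(2)*z) - 3*sqrt(2)*sqrt(1 - 2*z^2)/2


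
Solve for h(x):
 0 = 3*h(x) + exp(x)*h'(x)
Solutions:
 h(x) = C1*exp(3*exp(-x))


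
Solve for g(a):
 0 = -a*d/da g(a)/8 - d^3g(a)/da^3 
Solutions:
 g(a) = C1 + Integral(C2*airyai(-a/2) + C3*airybi(-a/2), a)


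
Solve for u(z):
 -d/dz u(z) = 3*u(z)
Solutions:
 u(z) = C1*exp(-3*z)


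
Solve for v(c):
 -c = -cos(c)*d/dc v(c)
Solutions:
 v(c) = C1 + Integral(c/cos(c), c)


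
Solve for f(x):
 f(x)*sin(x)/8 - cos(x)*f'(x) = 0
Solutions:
 f(x) = C1/cos(x)^(1/8)


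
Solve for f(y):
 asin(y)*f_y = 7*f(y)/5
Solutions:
 f(y) = C1*exp(7*Integral(1/asin(y), y)/5)


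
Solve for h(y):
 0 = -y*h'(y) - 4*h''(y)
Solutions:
 h(y) = C1 + C2*erf(sqrt(2)*y/4)


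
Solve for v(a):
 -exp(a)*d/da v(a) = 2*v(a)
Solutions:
 v(a) = C1*exp(2*exp(-a))


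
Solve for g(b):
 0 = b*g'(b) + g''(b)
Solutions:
 g(b) = C1 + C2*erf(sqrt(2)*b/2)


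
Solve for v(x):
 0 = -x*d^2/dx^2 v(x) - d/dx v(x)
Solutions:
 v(x) = C1 + C2*log(x)


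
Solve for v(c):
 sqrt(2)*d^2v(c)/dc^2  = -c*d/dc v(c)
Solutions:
 v(c) = C1 + C2*erf(2^(1/4)*c/2)


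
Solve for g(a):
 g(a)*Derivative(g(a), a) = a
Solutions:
 g(a) = -sqrt(C1 + a^2)
 g(a) = sqrt(C1 + a^2)


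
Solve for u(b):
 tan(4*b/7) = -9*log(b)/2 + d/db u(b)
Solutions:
 u(b) = C1 + 9*b*log(b)/2 - 9*b/2 - 7*log(cos(4*b/7))/4


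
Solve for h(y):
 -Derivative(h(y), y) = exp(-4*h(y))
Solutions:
 h(y) = log(-I*(C1 - 4*y)^(1/4))
 h(y) = log(I*(C1 - 4*y)^(1/4))
 h(y) = log(-(C1 - 4*y)^(1/4))
 h(y) = log(C1 - 4*y)/4


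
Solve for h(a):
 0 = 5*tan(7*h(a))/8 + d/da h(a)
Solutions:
 h(a) = -asin(C1*exp(-35*a/8))/7 + pi/7
 h(a) = asin(C1*exp(-35*a/8))/7


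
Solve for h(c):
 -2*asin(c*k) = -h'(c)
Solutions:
 h(c) = C1 + 2*Piecewise((c*asin(c*k) + sqrt(-c^2*k^2 + 1)/k, Ne(k, 0)), (0, True))


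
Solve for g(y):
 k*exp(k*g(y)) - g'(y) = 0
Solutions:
 g(y) = Piecewise((log(-1/(C1*k + k^2*y))/k, Ne(k, 0)), (nan, True))
 g(y) = Piecewise((C1 + k*y, Eq(k, 0)), (nan, True))


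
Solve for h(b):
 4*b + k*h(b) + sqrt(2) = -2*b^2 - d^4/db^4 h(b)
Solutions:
 h(b) = C1*exp(-b*(-k)^(1/4)) + C2*exp(b*(-k)^(1/4)) + C3*exp(-I*b*(-k)^(1/4)) + C4*exp(I*b*(-k)^(1/4)) - 2*b^2/k - 4*b/k - sqrt(2)/k


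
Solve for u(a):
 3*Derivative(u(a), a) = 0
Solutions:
 u(a) = C1


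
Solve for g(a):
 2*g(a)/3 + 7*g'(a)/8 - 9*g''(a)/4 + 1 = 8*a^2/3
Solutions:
 g(a) = C1*exp(a*(7 - sqrt(433))/36) + C2*exp(a*(7 + sqrt(433))/36) + 4*a^2 - 21*a/2 + 1257/32


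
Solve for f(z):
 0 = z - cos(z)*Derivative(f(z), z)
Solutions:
 f(z) = C1 + Integral(z/cos(z), z)


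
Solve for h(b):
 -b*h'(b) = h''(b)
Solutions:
 h(b) = C1 + C2*erf(sqrt(2)*b/2)


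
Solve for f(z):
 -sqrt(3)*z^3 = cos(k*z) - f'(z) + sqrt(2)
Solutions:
 f(z) = C1 + sqrt(3)*z^4/4 + sqrt(2)*z + sin(k*z)/k


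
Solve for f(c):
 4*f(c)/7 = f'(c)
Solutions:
 f(c) = C1*exp(4*c/7)


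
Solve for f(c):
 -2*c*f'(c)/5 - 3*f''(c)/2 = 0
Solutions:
 f(c) = C1 + C2*erf(sqrt(30)*c/15)


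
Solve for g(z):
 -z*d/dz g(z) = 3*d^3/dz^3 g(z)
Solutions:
 g(z) = C1 + Integral(C2*airyai(-3^(2/3)*z/3) + C3*airybi(-3^(2/3)*z/3), z)


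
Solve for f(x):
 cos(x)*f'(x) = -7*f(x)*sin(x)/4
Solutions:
 f(x) = C1*cos(x)^(7/4)


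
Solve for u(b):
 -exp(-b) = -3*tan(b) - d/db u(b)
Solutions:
 u(b) = C1 - 3*log(tan(b)^2 + 1)/2 - exp(-b)


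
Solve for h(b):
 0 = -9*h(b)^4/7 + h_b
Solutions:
 h(b) = 7^(1/3)*(-1/(C1 + 27*b))^(1/3)
 h(b) = 7^(1/3)*(-1/(C1 + 9*b))^(1/3)*(-3^(2/3) - 3*3^(1/6)*I)/6
 h(b) = 7^(1/3)*(-1/(C1 + 9*b))^(1/3)*(-3^(2/3) + 3*3^(1/6)*I)/6


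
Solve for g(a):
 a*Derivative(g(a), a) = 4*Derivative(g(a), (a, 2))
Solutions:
 g(a) = C1 + C2*erfi(sqrt(2)*a/4)


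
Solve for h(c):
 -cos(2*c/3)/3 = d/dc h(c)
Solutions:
 h(c) = C1 - sin(2*c/3)/2


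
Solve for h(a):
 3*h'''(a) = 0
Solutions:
 h(a) = C1 + C2*a + C3*a^2


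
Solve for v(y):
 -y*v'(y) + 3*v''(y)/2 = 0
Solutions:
 v(y) = C1 + C2*erfi(sqrt(3)*y/3)


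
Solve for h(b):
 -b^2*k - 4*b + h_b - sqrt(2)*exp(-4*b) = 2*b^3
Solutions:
 h(b) = C1 + b^4/2 + b^3*k/3 + 2*b^2 - sqrt(2)*exp(-4*b)/4


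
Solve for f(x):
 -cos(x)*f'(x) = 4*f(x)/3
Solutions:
 f(x) = C1*(sin(x) - 1)^(2/3)/(sin(x) + 1)^(2/3)


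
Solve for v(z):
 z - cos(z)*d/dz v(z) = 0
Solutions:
 v(z) = C1 + Integral(z/cos(z), z)


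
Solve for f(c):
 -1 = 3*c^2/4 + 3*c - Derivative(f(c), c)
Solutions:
 f(c) = C1 + c^3/4 + 3*c^2/2 + c


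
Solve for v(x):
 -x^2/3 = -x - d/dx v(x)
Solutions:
 v(x) = C1 + x^3/9 - x^2/2


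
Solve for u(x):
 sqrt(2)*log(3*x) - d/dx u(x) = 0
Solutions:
 u(x) = C1 + sqrt(2)*x*log(x) - sqrt(2)*x + sqrt(2)*x*log(3)


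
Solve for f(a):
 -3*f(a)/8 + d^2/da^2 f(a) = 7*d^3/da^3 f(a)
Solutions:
 f(a) = C1*exp(a*(8*2^(1/3)/(63*sqrt(3937) + 3953)^(1/3) + 8 + 2^(2/3)*(63*sqrt(3937) + 3953)^(1/3))/168)*sin(2^(1/3)*sqrt(3)*a*(-2^(1/3)*(63*sqrt(3937) + 3953)^(1/3) + 8/(63*sqrt(3937) + 3953)^(1/3))/168) + C2*exp(a*(8*2^(1/3)/(63*sqrt(3937) + 3953)^(1/3) + 8 + 2^(2/3)*(63*sqrt(3937) + 3953)^(1/3))/168)*cos(2^(1/3)*sqrt(3)*a*(-2^(1/3)*(63*sqrt(3937) + 3953)^(1/3) + 8/(63*sqrt(3937) + 3953)^(1/3))/168) + C3*exp(a*(-2^(2/3)*(63*sqrt(3937) + 3953)^(1/3) - 8*2^(1/3)/(63*sqrt(3937) + 3953)^(1/3) + 4)/84)


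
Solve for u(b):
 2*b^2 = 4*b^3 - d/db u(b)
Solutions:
 u(b) = C1 + b^4 - 2*b^3/3


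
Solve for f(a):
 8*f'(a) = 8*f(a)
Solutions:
 f(a) = C1*exp(a)


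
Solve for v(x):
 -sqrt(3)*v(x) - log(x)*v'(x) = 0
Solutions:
 v(x) = C1*exp(-sqrt(3)*li(x))


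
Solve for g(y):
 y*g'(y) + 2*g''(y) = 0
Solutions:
 g(y) = C1 + C2*erf(y/2)


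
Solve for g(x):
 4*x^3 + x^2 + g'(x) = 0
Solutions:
 g(x) = C1 - x^4 - x^3/3


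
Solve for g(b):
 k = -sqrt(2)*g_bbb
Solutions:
 g(b) = C1 + C2*b + C3*b^2 - sqrt(2)*b^3*k/12


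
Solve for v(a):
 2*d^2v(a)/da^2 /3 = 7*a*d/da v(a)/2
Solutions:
 v(a) = C1 + C2*erfi(sqrt(42)*a/4)


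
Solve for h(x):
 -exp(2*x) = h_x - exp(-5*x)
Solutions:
 h(x) = C1 - exp(2*x)/2 - exp(-5*x)/5


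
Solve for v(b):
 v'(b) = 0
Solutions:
 v(b) = C1


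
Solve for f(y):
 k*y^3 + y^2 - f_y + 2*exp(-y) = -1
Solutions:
 f(y) = C1 + k*y^4/4 + y^3/3 + y - 2*exp(-y)


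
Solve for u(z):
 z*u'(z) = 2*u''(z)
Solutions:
 u(z) = C1 + C2*erfi(z/2)


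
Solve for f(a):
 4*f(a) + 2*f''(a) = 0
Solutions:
 f(a) = C1*sin(sqrt(2)*a) + C2*cos(sqrt(2)*a)


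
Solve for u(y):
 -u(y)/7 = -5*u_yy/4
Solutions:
 u(y) = C1*exp(-2*sqrt(35)*y/35) + C2*exp(2*sqrt(35)*y/35)


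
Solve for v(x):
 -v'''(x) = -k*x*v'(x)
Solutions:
 v(x) = C1 + Integral(C2*airyai(k^(1/3)*x) + C3*airybi(k^(1/3)*x), x)


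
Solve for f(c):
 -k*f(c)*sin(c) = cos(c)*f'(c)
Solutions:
 f(c) = C1*exp(k*log(cos(c)))


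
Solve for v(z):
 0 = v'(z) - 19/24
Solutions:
 v(z) = C1 + 19*z/24


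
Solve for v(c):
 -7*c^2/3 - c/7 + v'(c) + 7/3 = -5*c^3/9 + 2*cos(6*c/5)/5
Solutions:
 v(c) = C1 - 5*c^4/36 + 7*c^3/9 + c^2/14 - 7*c/3 + sin(6*c/5)/3


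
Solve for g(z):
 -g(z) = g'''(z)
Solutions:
 g(z) = C3*exp(-z) + (C1*sin(sqrt(3)*z/2) + C2*cos(sqrt(3)*z/2))*exp(z/2)


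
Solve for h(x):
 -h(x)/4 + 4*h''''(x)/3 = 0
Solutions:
 h(x) = C1*exp(-3^(1/4)*x/2) + C2*exp(3^(1/4)*x/2) + C3*sin(3^(1/4)*x/2) + C4*cos(3^(1/4)*x/2)


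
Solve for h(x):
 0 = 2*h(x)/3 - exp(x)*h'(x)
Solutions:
 h(x) = C1*exp(-2*exp(-x)/3)


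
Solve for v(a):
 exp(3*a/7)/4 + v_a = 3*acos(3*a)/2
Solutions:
 v(a) = C1 + 3*a*acos(3*a)/2 - sqrt(1 - 9*a^2)/2 - 7*exp(3*a/7)/12


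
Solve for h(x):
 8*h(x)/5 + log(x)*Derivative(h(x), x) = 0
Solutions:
 h(x) = C1*exp(-8*li(x)/5)


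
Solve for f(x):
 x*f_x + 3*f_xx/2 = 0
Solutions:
 f(x) = C1 + C2*erf(sqrt(3)*x/3)


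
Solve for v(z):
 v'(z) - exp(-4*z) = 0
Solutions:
 v(z) = C1 - exp(-4*z)/4


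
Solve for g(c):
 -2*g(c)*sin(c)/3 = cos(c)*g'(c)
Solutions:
 g(c) = C1*cos(c)^(2/3)


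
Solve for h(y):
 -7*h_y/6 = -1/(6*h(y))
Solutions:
 h(y) = -sqrt(C1 + 14*y)/7
 h(y) = sqrt(C1 + 14*y)/7


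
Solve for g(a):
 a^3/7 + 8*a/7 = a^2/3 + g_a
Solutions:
 g(a) = C1 + a^4/28 - a^3/9 + 4*a^2/7


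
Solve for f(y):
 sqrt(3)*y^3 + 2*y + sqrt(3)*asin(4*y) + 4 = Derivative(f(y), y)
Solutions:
 f(y) = C1 + sqrt(3)*y^4/4 + y^2 + 4*y + sqrt(3)*(y*asin(4*y) + sqrt(1 - 16*y^2)/4)


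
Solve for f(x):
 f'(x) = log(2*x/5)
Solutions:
 f(x) = C1 + x*log(x) - x + x*log(2/5)


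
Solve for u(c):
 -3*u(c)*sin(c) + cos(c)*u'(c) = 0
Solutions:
 u(c) = C1/cos(c)^3


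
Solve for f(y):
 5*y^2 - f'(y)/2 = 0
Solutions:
 f(y) = C1 + 10*y^3/3


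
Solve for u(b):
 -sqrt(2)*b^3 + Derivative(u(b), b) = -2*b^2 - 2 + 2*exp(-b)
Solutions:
 u(b) = C1 + sqrt(2)*b^4/4 - 2*b^3/3 - 2*b - 2*exp(-b)


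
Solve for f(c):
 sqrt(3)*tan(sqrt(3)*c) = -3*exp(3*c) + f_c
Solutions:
 f(c) = C1 + exp(3*c) - log(cos(sqrt(3)*c))


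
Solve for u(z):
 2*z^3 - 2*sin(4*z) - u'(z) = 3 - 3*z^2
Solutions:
 u(z) = C1 + z^4/2 + z^3 - 3*z + cos(4*z)/2


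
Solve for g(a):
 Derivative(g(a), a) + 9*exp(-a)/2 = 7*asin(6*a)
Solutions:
 g(a) = C1 + 7*a*asin(6*a) + 7*sqrt(1 - 36*a^2)/6 + 9*exp(-a)/2


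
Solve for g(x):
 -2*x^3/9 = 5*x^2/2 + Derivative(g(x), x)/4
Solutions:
 g(x) = C1 - 2*x^4/9 - 10*x^3/3


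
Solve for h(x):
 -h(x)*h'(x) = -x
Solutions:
 h(x) = -sqrt(C1 + x^2)
 h(x) = sqrt(C1 + x^2)


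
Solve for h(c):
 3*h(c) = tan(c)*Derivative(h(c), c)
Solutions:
 h(c) = C1*sin(c)^3


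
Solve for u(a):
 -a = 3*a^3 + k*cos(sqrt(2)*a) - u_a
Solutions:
 u(a) = C1 + 3*a^4/4 + a^2/2 + sqrt(2)*k*sin(sqrt(2)*a)/2


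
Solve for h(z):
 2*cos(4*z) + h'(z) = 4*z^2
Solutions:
 h(z) = C1 + 4*z^3/3 - sin(4*z)/2


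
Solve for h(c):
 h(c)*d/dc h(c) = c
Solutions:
 h(c) = -sqrt(C1 + c^2)
 h(c) = sqrt(C1 + c^2)


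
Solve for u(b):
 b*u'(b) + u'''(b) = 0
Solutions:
 u(b) = C1 + Integral(C2*airyai(-b) + C3*airybi(-b), b)


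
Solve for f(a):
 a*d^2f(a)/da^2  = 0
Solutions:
 f(a) = C1 + C2*a


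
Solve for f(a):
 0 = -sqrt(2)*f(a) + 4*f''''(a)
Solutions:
 f(a) = C1*exp(-2^(5/8)*a/2) + C2*exp(2^(5/8)*a/2) + C3*sin(2^(5/8)*a/2) + C4*cos(2^(5/8)*a/2)


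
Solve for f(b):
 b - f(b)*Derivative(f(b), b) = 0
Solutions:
 f(b) = -sqrt(C1 + b^2)
 f(b) = sqrt(C1 + b^2)


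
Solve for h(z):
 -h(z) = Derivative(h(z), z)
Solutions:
 h(z) = C1*exp(-z)


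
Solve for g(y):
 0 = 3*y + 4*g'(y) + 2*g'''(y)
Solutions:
 g(y) = C1 + C2*sin(sqrt(2)*y) + C3*cos(sqrt(2)*y) - 3*y^2/8


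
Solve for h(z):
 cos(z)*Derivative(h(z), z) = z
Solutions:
 h(z) = C1 + Integral(z/cos(z), z)


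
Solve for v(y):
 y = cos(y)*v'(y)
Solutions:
 v(y) = C1 + Integral(y/cos(y), y)


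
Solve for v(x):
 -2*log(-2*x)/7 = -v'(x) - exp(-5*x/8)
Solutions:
 v(x) = C1 + 2*x*log(-x)/7 + 2*x*(-1 + log(2))/7 + 8*exp(-5*x/8)/5


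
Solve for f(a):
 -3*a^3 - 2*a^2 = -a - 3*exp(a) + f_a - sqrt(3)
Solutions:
 f(a) = C1 - 3*a^4/4 - 2*a^3/3 + a^2/2 + sqrt(3)*a + 3*exp(a)


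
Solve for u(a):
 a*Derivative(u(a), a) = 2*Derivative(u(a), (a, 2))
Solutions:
 u(a) = C1 + C2*erfi(a/2)


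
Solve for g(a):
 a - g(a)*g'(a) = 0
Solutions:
 g(a) = -sqrt(C1 + a^2)
 g(a) = sqrt(C1 + a^2)


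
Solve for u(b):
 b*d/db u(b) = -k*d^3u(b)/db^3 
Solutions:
 u(b) = C1 + Integral(C2*airyai(b*(-1/k)^(1/3)) + C3*airybi(b*(-1/k)^(1/3)), b)


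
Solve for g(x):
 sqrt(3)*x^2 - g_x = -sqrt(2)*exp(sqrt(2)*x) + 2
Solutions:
 g(x) = C1 + sqrt(3)*x^3/3 - 2*x + exp(sqrt(2)*x)


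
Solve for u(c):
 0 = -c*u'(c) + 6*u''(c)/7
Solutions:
 u(c) = C1 + C2*erfi(sqrt(21)*c/6)


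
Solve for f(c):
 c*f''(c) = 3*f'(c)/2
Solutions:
 f(c) = C1 + C2*c^(5/2)


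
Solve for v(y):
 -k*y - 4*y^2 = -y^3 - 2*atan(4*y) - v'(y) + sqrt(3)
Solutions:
 v(y) = C1 + k*y^2/2 - y^4/4 + 4*y^3/3 - 2*y*atan(4*y) + sqrt(3)*y + log(16*y^2 + 1)/4


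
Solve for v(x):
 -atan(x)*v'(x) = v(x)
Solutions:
 v(x) = C1*exp(-Integral(1/atan(x), x))


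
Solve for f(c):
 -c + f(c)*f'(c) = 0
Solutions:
 f(c) = -sqrt(C1 + c^2)
 f(c) = sqrt(C1 + c^2)


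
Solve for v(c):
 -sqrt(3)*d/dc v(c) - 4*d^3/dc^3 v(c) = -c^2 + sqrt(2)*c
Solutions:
 v(c) = C1 + C2*sin(3^(1/4)*c/2) + C3*cos(3^(1/4)*c/2) + sqrt(3)*c^3/9 - sqrt(6)*c^2/6 - 8*c/3


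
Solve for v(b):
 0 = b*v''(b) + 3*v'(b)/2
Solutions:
 v(b) = C1 + C2/sqrt(b)


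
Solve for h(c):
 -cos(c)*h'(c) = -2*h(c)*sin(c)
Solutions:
 h(c) = C1/cos(c)^2


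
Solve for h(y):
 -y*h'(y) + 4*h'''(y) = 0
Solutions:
 h(y) = C1 + Integral(C2*airyai(2^(1/3)*y/2) + C3*airybi(2^(1/3)*y/2), y)


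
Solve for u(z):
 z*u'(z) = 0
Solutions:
 u(z) = C1


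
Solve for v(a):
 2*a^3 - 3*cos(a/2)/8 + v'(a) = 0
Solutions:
 v(a) = C1 - a^4/2 + 3*sin(a/2)/4


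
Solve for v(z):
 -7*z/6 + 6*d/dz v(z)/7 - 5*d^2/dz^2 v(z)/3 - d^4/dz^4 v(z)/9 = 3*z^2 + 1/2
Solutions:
 v(z) = C1 + C2*exp(7^(1/3)*z*(-7^(1/3)*(27 + sqrt(6854))^(1/3) + 35/(27 + sqrt(6854))^(1/3))/14)*sin(sqrt(3)*7^(1/3)*z*(35/(27 + sqrt(6854))^(1/3) + 7^(1/3)*(27 + sqrt(6854))^(1/3))/14) + C3*exp(7^(1/3)*z*(-7^(1/3)*(27 + sqrt(6854))^(1/3) + 35/(27 + sqrt(6854))^(1/3))/14)*cos(sqrt(3)*7^(1/3)*z*(35/(27 + sqrt(6854))^(1/3) + 7^(1/3)*(27 + sqrt(6854))^(1/3))/14) + C4*exp(7^(1/3)*z*(-5/(27 + sqrt(6854))^(1/3) + 7^(1/3)*(27 + sqrt(6854))^(1/3)/7)) + 7*z^3/6 + 539*z^2/72 + 19243*z/648


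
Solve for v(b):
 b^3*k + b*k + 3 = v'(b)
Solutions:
 v(b) = C1 + b^4*k/4 + b^2*k/2 + 3*b


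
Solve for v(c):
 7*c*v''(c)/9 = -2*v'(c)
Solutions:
 v(c) = C1 + C2/c^(11/7)


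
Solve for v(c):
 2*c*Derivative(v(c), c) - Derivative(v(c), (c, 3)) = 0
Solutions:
 v(c) = C1 + Integral(C2*airyai(2^(1/3)*c) + C3*airybi(2^(1/3)*c), c)


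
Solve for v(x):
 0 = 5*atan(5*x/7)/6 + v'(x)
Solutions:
 v(x) = C1 - 5*x*atan(5*x/7)/6 + 7*log(25*x^2 + 49)/12


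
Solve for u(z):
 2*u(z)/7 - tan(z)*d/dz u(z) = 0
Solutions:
 u(z) = C1*sin(z)^(2/7)


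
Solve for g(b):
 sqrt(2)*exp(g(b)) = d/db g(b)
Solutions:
 g(b) = log(-1/(C1 + sqrt(2)*b))


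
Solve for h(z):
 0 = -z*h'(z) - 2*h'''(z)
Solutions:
 h(z) = C1 + Integral(C2*airyai(-2^(2/3)*z/2) + C3*airybi(-2^(2/3)*z/2), z)


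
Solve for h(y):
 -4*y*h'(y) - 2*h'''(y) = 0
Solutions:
 h(y) = C1 + Integral(C2*airyai(-2^(1/3)*y) + C3*airybi(-2^(1/3)*y), y)


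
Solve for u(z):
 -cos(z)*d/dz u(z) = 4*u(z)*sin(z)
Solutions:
 u(z) = C1*cos(z)^4


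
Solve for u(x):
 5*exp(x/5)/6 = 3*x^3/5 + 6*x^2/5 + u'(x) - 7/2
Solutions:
 u(x) = C1 - 3*x^4/20 - 2*x^3/5 + 7*x/2 + 25*exp(x/5)/6


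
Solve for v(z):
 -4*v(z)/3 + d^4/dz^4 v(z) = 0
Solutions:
 v(z) = C1*exp(-sqrt(2)*3^(3/4)*z/3) + C2*exp(sqrt(2)*3^(3/4)*z/3) + C3*sin(sqrt(2)*3^(3/4)*z/3) + C4*cos(sqrt(2)*3^(3/4)*z/3)


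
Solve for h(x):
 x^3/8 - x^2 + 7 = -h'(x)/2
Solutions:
 h(x) = C1 - x^4/16 + 2*x^3/3 - 14*x


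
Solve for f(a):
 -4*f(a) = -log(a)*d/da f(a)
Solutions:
 f(a) = C1*exp(4*li(a))


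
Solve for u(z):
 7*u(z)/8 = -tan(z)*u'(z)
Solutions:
 u(z) = C1/sin(z)^(7/8)


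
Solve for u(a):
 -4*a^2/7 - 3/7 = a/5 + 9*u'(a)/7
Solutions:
 u(a) = C1 - 4*a^3/27 - 7*a^2/90 - a/3


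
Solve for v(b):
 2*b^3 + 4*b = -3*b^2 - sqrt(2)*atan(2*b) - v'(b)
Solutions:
 v(b) = C1 - b^4/2 - b^3 - 2*b^2 - sqrt(2)*(b*atan(2*b) - log(4*b^2 + 1)/4)


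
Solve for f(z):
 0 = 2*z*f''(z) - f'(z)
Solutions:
 f(z) = C1 + C2*z^(3/2)


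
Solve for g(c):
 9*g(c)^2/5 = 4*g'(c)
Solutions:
 g(c) = -20/(C1 + 9*c)


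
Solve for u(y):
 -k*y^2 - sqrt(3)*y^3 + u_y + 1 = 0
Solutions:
 u(y) = C1 + k*y^3/3 + sqrt(3)*y^4/4 - y


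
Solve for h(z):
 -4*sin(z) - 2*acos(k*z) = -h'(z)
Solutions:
 h(z) = C1 + 2*Piecewise((z*acos(k*z) - sqrt(-k^2*z^2 + 1)/k, Ne(k, 0)), (pi*z/2, True)) - 4*cos(z)


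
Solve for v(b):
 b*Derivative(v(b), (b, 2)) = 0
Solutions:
 v(b) = C1 + C2*b


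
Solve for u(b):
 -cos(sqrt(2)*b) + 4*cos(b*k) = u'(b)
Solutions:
 u(b) = C1 - sqrt(2)*sin(sqrt(2)*b)/2 + 4*sin(b*k)/k


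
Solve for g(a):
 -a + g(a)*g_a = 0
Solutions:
 g(a) = -sqrt(C1 + a^2)
 g(a) = sqrt(C1 + a^2)


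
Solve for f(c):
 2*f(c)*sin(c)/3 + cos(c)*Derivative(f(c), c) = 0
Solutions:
 f(c) = C1*cos(c)^(2/3)


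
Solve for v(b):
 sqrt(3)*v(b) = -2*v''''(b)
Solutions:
 v(b) = (C1*sin(2^(1/4)*3^(1/8)*b/2) + C2*cos(2^(1/4)*3^(1/8)*b/2))*exp(-2^(1/4)*3^(1/8)*b/2) + (C3*sin(2^(1/4)*3^(1/8)*b/2) + C4*cos(2^(1/4)*3^(1/8)*b/2))*exp(2^(1/4)*3^(1/8)*b/2)


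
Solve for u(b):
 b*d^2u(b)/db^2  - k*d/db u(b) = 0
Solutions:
 u(b) = C1 + b^(re(k) + 1)*(C2*sin(log(b)*Abs(im(k))) + C3*cos(log(b)*im(k)))


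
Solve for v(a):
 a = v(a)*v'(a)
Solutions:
 v(a) = -sqrt(C1 + a^2)
 v(a) = sqrt(C1 + a^2)


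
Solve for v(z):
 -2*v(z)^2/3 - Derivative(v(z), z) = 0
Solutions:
 v(z) = 3/(C1 + 2*z)


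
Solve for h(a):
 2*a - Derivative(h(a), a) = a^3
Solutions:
 h(a) = C1 - a^4/4 + a^2


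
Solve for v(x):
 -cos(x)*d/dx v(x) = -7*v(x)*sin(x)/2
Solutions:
 v(x) = C1/cos(x)^(7/2)


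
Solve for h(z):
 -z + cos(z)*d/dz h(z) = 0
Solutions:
 h(z) = C1 + Integral(z/cos(z), z)


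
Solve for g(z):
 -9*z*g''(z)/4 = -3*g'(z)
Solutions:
 g(z) = C1 + C2*z^(7/3)


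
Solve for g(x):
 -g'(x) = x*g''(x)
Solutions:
 g(x) = C1 + C2*log(x)


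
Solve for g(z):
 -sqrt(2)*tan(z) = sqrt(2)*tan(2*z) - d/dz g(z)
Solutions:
 g(z) = C1 - sqrt(2)*log(cos(z)) - sqrt(2)*log(cos(2*z))/2


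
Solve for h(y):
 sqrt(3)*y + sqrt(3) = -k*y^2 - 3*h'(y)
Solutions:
 h(y) = C1 - k*y^3/9 - sqrt(3)*y^2/6 - sqrt(3)*y/3


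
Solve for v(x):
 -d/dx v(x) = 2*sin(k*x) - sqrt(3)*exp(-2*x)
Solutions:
 v(x) = C1 - sqrt(3)*exp(-2*x)/2 + 2*cos(k*x)/k


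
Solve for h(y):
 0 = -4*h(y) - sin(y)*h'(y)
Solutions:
 h(y) = C1*(cos(y)^2 + 2*cos(y) + 1)/(cos(y)^2 - 2*cos(y) + 1)


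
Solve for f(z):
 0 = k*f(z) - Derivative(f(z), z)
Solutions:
 f(z) = C1*exp(k*z)


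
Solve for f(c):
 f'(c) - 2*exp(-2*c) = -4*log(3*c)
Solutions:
 f(c) = C1 - 4*c*log(c) + 4*c*(1 - log(3)) - exp(-2*c)


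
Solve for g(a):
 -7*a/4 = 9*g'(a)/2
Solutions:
 g(a) = C1 - 7*a^2/36


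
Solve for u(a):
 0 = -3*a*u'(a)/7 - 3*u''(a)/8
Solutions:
 u(a) = C1 + C2*erf(2*sqrt(7)*a/7)


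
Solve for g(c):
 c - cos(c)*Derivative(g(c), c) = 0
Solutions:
 g(c) = C1 + Integral(c/cos(c), c)


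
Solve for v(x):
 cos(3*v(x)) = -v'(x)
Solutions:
 v(x) = -asin((C1 + exp(6*x))/(C1 - exp(6*x)))/3 + pi/3
 v(x) = asin((C1 + exp(6*x))/(C1 - exp(6*x)))/3


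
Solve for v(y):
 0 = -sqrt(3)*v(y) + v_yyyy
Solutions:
 v(y) = C1*exp(-3^(1/8)*y) + C2*exp(3^(1/8)*y) + C3*sin(3^(1/8)*y) + C4*cos(3^(1/8)*y)


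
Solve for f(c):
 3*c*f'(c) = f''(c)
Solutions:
 f(c) = C1 + C2*erfi(sqrt(6)*c/2)


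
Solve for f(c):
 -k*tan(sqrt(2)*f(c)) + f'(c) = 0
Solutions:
 f(c) = sqrt(2)*(pi - asin(C1*exp(sqrt(2)*c*k)))/2
 f(c) = sqrt(2)*asin(C1*exp(sqrt(2)*c*k))/2


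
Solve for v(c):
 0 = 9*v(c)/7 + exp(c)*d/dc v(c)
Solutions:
 v(c) = C1*exp(9*exp(-c)/7)


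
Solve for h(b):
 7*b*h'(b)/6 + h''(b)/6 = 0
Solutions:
 h(b) = C1 + C2*erf(sqrt(14)*b/2)


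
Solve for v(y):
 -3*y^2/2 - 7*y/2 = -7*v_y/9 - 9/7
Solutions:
 v(y) = C1 + 9*y^3/14 + 9*y^2/4 - 81*y/49


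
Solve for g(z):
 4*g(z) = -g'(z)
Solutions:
 g(z) = C1*exp(-4*z)


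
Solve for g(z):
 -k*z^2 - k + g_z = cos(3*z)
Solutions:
 g(z) = C1 + k*z^3/3 + k*z + sin(3*z)/3


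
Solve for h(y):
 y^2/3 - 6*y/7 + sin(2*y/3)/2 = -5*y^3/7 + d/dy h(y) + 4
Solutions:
 h(y) = C1 + 5*y^4/28 + y^3/9 - 3*y^2/7 - 4*y - 3*cos(2*y/3)/4


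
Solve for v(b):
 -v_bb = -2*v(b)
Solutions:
 v(b) = C1*exp(-sqrt(2)*b) + C2*exp(sqrt(2)*b)


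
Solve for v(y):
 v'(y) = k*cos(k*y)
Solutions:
 v(y) = C1 + sin(k*y)


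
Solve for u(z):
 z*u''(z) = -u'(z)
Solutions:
 u(z) = C1 + C2*log(z)


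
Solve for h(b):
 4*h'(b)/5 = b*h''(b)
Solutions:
 h(b) = C1 + C2*b^(9/5)


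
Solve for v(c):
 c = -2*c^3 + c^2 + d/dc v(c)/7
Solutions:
 v(c) = C1 + 7*c^4/2 - 7*c^3/3 + 7*c^2/2


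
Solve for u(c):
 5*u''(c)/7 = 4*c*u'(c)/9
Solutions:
 u(c) = C1 + C2*erfi(sqrt(70)*c/15)


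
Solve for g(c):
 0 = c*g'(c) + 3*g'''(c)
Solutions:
 g(c) = C1 + Integral(C2*airyai(-3^(2/3)*c/3) + C3*airybi(-3^(2/3)*c/3), c)


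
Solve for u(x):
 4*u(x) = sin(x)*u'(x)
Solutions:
 u(x) = C1*(cos(x)^2 - 2*cos(x) + 1)/(cos(x)^2 + 2*cos(x) + 1)


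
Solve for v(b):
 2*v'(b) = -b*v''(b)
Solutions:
 v(b) = C1 + C2/b


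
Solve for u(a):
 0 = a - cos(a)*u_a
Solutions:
 u(a) = C1 + Integral(a/cos(a), a)


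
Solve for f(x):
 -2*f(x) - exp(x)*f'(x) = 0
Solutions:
 f(x) = C1*exp(2*exp(-x))


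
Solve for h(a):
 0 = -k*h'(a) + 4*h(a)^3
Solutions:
 h(a) = -sqrt(2)*sqrt(-k/(C1*k + 4*a))/2
 h(a) = sqrt(2)*sqrt(-k/(C1*k + 4*a))/2


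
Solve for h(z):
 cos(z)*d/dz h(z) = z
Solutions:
 h(z) = C1 + Integral(z/cos(z), z)


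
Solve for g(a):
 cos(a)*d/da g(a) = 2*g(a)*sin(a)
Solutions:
 g(a) = C1/cos(a)^2


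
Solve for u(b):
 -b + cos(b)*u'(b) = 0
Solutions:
 u(b) = C1 + Integral(b/cos(b), b)


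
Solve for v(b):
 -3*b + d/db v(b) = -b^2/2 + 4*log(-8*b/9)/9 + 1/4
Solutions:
 v(b) = C1 - b^3/6 + 3*b^2/2 + 4*b*log(-b)/9 + b*(-32*log(3) - 7 + 48*log(2))/36


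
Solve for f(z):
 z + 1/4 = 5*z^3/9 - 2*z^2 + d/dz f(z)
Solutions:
 f(z) = C1 - 5*z^4/36 + 2*z^3/3 + z^2/2 + z/4


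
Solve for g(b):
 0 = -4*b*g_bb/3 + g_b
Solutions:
 g(b) = C1 + C2*b^(7/4)


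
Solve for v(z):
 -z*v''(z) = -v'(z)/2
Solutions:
 v(z) = C1 + C2*z^(3/2)


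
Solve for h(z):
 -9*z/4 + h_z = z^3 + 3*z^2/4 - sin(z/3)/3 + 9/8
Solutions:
 h(z) = C1 + z^4/4 + z^3/4 + 9*z^2/8 + 9*z/8 + cos(z/3)


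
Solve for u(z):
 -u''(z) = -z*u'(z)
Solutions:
 u(z) = C1 + C2*erfi(sqrt(2)*z/2)


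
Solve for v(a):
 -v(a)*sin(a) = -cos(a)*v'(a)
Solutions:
 v(a) = C1/cos(a)


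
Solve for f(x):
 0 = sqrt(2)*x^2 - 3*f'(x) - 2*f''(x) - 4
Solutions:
 f(x) = C1 + C2*exp(-3*x/2) + sqrt(2)*x^3/9 - 2*sqrt(2)*x^2/9 - 4*x/3 + 8*sqrt(2)*x/27


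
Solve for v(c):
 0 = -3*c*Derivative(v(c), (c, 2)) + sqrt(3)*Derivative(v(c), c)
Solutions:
 v(c) = C1 + C2*c^(sqrt(3)/3 + 1)


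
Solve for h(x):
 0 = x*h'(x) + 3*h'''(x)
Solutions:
 h(x) = C1 + Integral(C2*airyai(-3^(2/3)*x/3) + C3*airybi(-3^(2/3)*x/3), x)


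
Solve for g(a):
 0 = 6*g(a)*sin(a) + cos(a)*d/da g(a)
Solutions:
 g(a) = C1*cos(a)^6


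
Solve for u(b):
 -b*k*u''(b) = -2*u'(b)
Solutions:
 u(b) = C1 + b^(((re(k) + 2)*re(k) + im(k)^2)/(re(k)^2 + im(k)^2))*(C2*sin(2*log(b)*Abs(im(k))/(re(k)^2 + im(k)^2)) + C3*cos(2*log(b)*im(k)/(re(k)^2 + im(k)^2)))


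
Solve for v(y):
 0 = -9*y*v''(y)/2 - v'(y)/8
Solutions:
 v(y) = C1 + C2*y^(35/36)


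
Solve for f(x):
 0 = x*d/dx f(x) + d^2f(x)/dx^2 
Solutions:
 f(x) = C1 + C2*erf(sqrt(2)*x/2)


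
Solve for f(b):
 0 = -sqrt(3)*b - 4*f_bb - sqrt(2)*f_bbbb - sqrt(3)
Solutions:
 f(b) = C1 + C2*b + C3*sin(2^(3/4)*b) + C4*cos(2^(3/4)*b) - sqrt(3)*b^3/24 - sqrt(3)*b^2/8


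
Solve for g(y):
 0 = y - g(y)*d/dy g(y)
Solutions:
 g(y) = -sqrt(C1 + y^2)
 g(y) = sqrt(C1 + y^2)


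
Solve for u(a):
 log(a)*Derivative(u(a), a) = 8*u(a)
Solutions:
 u(a) = C1*exp(8*li(a))


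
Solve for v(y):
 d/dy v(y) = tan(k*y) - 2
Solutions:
 v(y) = C1 - 2*y + Piecewise((-log(cos(k*y))/k, Ne(k, 0)), (0, True))


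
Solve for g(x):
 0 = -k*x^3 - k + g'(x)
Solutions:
 g(x) = C1 + k*x^4/4 + k*x


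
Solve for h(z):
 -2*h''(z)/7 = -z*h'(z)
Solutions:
 h(z) = C1 + C2*erfi(sqrt(7)*z/2)


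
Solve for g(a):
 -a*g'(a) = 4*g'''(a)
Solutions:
 g(a) = C1 + Integral(C2*airyai(-2^(1/3)*a/2) + C3*airybi(-2^(1/3)*a/2), a)


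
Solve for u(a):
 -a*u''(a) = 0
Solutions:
 u(a) = C1 + C2*a


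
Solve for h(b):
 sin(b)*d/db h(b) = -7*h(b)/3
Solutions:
 h(b) = C1*(cos(b) + 1)^(7/6)/(cos(b) - 1)^(7/6)


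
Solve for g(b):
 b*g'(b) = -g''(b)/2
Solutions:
 g(b) = C1 + C2*erf(b)


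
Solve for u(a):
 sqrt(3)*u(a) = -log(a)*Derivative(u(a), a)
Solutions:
 u(a) = C1*exp(-sqrt(3)*li(a))


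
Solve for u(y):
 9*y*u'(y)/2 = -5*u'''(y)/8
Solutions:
 u(y) = C1 + Integral(C2*airyai(-30^(2/3)*y/5) + C3*airybi(-30^(2/3)*y/5), y)


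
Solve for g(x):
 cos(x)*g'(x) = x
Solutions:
 g(x) = C1 + Integral(x/cos(x), x)


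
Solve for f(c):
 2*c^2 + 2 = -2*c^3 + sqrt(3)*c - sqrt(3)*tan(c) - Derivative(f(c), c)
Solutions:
 f(c) = C1 - c^4/2 - 2*c^3/3 + sqrt(3)*c^2/2 - 2*c + sqrt(3)*log(cos(c))


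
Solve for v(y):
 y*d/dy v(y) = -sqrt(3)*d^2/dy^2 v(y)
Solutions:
 v(y) = C1 + C2*erf(sqrt(2)*3^(3/4)*y/6)


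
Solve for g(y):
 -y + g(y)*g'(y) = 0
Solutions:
 g(y) = -sqrt(C1 + y^2)
 g(y) = sqrt(C1 + y^2)


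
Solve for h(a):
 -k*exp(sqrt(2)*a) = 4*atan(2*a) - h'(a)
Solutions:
 h(a) = C1 + 4*a*atan(2*a) + sqrt(2)*k*exp(sqrt(2)*a)/2 - log(4*a^2 + 1)


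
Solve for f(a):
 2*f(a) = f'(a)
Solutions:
 f(a) = C1*exp(2*a)


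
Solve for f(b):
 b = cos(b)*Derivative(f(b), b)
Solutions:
 f(b) = C1 + Integral(b/cos(b), b)


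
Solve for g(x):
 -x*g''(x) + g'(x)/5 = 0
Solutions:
 g(x) = C1 + C2*x^(6/5)


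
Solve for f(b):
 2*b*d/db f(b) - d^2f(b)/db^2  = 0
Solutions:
 f(b) = C1 + C2*erfi(b)


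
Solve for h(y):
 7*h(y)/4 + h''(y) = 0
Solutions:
 h(y) = C1*sin(sqrt(7)*y/2) + C2*cos(sqrt(7)*y/2)


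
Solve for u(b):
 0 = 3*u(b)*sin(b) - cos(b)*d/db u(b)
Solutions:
 u(b) = C1/cos(b)^3


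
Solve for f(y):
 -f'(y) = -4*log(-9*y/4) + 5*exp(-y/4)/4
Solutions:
 f(y) = C1 + 4*y*log(-y) + 4*y*(-2*log(2) - 1 + 2*log(3)) + 5*exp(-y/4)


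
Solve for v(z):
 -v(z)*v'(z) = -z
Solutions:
 v(z) = -sqrt(C1 + z^2)
 v(z) = sqrt(C1 + z^2)


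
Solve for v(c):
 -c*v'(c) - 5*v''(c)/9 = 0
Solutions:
 v(c) = C1 + C2*erf(3*sqrt(10)*c/10)


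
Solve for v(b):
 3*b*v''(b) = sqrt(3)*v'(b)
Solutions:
 v(b) = C1 + C2*b^(sqrt(3)/3 + 1)


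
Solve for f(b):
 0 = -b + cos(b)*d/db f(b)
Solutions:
 f(b) = C1 + Integral(b/cos(b), b)


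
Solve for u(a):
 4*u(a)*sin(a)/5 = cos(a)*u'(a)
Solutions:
 u(a) = C1/cos(a)^(4/5)
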